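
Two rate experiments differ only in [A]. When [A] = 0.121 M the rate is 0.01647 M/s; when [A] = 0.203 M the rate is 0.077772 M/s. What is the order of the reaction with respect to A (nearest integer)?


Rate is proportional to [A]^n, so rate2/rate1 = ([A]2/[A]1)^n. Take logs to solve for n.
rate2/rate1 = 0.077772 / 0.01647 = 4.722
[A]2/[A]1 = 0.203 / 0.121 = 1.6777
n = ln(4.722) / ln(1.6777) = 3.0
Nearest integer order:

3


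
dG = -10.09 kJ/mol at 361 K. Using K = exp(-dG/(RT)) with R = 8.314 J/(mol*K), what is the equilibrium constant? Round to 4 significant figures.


dG is in kJ/mol; multiply by 1000 to match R in J/(mol*K).
RT = 8.314 * 361 = 3001.354 J/mol
exponent = -dG*1000 / (RT) = -(-10.09*1000) / 3001.354 = 3.36181603
K = exp(3.36181603)
K = 28.84152, rounded to 4 significant figures:

28.84


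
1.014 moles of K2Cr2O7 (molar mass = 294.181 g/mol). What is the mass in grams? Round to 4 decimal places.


mass = n * M
mass = 1.014 * 294.181
mass = 298.299534 g, rounded to 4 dp:

298.2995 g


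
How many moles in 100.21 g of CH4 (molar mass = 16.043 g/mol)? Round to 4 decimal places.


n = mass / M
n = 100.21 / 16.043
n = 6.24633797 mol, rounded to 4 dp:

6.2463 mol


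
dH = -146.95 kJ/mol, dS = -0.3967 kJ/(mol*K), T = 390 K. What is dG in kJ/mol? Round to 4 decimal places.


Gibbs: dG = dH - T*dS (consistent units, dS already in kJ/(mol*K)).
T*dS = 390 * -0.3967 = -154.713
dG = -146.95 - (-154.713)
dG = 7.763 kJ/mol, rounded to 4 dp:

7.7630 kJ/mol


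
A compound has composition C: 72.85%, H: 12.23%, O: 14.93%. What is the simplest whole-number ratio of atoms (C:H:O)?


Assume 100 g of compound, divide each mass% by atomic mass to get moles, then normalize by the smallest to get a raw atom ratio.
Moles per 100 g: C: 72.85/12.011 = 6.0653, H: 12.23/1.008 = 12.1329, O: 14.93/15.999 = 0.9332
Raw ratio (divide by min = 0.9332): C: 6.5, H: 13.002, O: 1.0
Multiply by 2 to clear fractions: C: 12.999 ~= 13, H: 26.003 ~= 26, O: 2.0 ~= 2
Reduce by GCD to get the simplest whole-number ratio:

13:26:2


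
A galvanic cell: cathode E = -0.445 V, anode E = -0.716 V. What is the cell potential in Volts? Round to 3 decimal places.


Standard cell potential: E_cell = E_cathode - E_anode.
E_cell = -0.445 - (-0.716)
E_cell = 0.271 V, rounded to 3 dp:

0.271 V


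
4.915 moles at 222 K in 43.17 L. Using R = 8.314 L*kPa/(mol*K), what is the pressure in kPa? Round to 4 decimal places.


PV = nRT, solve for P = nRT / V.
nRT = 4.915 * 8.314 * 222 = 9071.6548
P = 9071.6548 / 43.17
P = 210.13793838 kPa, rounded to 4 dp:

210.1379 kPa


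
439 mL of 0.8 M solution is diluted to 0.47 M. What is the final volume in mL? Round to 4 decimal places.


Dilution: M1*V1 = M2*V2, solve for V2.
V2 = M1*V1 / M2
V2 = 0.8 * 439 / 0.47
V2 = 351.2 / 0.47
V2 = 747.23404255 mL, rounded to 4 dp:

747.2340 mL


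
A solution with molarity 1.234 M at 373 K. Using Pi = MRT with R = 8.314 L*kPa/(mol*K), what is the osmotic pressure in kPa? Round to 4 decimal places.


Osmotic pressure (van't Hoff): Pi = M*R*T.
RT = 8.314 * 373 = 3101.122
Pi = 1.234 * 3101.122
Pi = 3826.784548 kPa, rounded to 4 dp:

3826.7845 kPa


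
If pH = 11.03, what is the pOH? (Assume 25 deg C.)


At 25 deg C, pH + pOH = 14.
pOH = 14 - pH = 14 - 11.03
pOH = 2.97:

2.97


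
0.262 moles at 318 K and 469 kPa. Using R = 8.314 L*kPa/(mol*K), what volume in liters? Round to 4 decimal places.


PV = nRT, solve for V = nRT / P.
nRT = 0.262 * 8.314 * 318 = 692.6892
V = 692.6892 / 469
V = 1.47694925 L, rounded to 4 dp:

1.4769 L


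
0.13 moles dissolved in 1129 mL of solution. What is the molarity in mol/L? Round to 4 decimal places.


Convert volume to liters: V_L = V_mL / 1000.
V_L = 1129 / 1000 = 1.129 L
M = n / V_L = 0.13 / 1.129
M = 0.11514615 mol/L, rounded to 4 dp:

0.1151 mol/L


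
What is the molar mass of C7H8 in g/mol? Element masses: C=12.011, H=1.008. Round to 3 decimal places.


M = sum(count * atomic_mass) over atoms.
M = 7*12.011 + 8*1.008
M = 84.077 + 8.064
M = 92.141 g/mol, rounded to 3 dp:

92.141 g/mol


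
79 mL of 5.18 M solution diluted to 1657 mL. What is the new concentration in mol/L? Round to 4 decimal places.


Dilution: M1*V1 = M2*V2, solve for M2.
M2 = M1*V1 / V2
M2 = 5.18 * 79 / 1657
M2 = 409.22 / 1657
M2 = 0.24696439 mol/L, rounded to 4 dp:

0.2470 mol/L


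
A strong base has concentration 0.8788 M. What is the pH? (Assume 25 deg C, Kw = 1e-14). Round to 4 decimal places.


A strong base dissociates completely, so [OH-] equals the given concentration.
pOH = -log10([OH-]) = -log10(0.8788) = 0.05611
pH = 14 - pOH = 14 - 0.05611
pH = 13.94389, rounded to 4 dp:

13.9439


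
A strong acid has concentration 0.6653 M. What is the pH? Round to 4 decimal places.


A strong acid dissociates completely, so [H+] equals the given concentration.
pH = -log10([H+]) = -log10(0.6653)
pH = 0.17698248, rounded to 4 dp:

0.1770


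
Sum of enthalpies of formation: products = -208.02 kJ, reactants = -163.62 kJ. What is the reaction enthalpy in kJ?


dH_rxn = sum(dH_f products) - sum(dH_f reactants)
dH_rxn = -208.02 - (-163.62)
dH_rxn = -44.4 kJ:

-44.40 kJ


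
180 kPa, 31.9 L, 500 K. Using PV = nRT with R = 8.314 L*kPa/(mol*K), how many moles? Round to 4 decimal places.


PV = nRT, solve for n = PV / (RT).
PV = 180 * 31.9 = 5742.0
RT = 8.314 * 500 = 4157.0
n = 5742.0 / 4157.0
n = 1.38128458 mol, rounded to 4 dp:

1.3813 mol


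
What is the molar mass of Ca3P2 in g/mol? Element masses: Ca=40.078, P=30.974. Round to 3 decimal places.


M = sum(count * atomic_mass) over atoms.
M = 3*40.078 + 2*30.974
M = 120.234 + 61.948
M = 182.182 g/mol, rounded to 3 dp:

182.182 g/mol


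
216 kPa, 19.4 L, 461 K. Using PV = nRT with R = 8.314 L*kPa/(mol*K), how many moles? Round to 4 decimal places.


PV = nRT, solve for n = PV / (RT).
PV = 216 * 19.4 = 4190.4
RT = 8.314 * 461 = 3832.754
n = 4190.4 / 3832.754
n = 1.09331306 mol, rounded to 4 dp:

1.0933 mol


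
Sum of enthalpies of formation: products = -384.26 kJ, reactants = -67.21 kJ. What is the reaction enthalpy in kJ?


dH_rxn = sum(dH_f products) - sum(dH_f reactants)
dH_rxn = -384.26 - (-67.21)
dH_rxn = -317.05 kJ:

-317.05 kJ


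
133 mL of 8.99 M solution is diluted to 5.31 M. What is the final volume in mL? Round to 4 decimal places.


Dilution: M1*V1 = M2*V2, solve for V2.
V2 = M1*V1 / M2
V2 = 8.99 * 133 / 5.31
V2 = 1195.67 / 5.31
V2 = 225.173258 mL, rounded to 4 dp:

225.1733 mL


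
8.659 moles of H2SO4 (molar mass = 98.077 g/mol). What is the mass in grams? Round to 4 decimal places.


mass = n * M
mass = 8.659 * 98.077
mass = 849.248743 g, rounded to 4 dp:

849.2487 g


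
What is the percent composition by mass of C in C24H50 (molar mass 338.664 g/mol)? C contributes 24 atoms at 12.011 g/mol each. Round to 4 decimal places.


pct = 100 * (n_elem * M_elem) / M_total
mass_contribution = 24 * 12.011 = 288.264 g/mol
pct = 100 * 288.264 / 338.664
pct = 85.11799306 %, rounded to 4 dp:

85.1180 %


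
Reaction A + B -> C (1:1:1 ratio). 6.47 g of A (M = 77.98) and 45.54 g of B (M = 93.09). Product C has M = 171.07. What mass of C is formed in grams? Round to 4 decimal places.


Find moles of each reactant; the smaller value is the limiting reagent in a 1:1:1 reaction, so moles_C equals moles of the limiter.
n_A = mass_A / M_A = 6.47 / 77.98 = 0.08297 mol
n_B = mass_B / M_B = 45.54 / 93.09 = 0.489204 mol
Limiting reagent: A (smaller), n_limiting = 0.08297 mol
mass_C = n_limiting * M_C = 0.08297 * 171.07
mass_C = 14.1936779 g, rounded to 4 dp:

14.1937 g


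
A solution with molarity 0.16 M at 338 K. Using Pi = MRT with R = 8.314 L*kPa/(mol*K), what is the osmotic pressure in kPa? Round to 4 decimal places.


Osmotic pressure (van't Hoff): Pi = M*R*T.
RT = 8.314 * 338 = 2810.132
Pi = 0.16 * 2810.132
Pi = 449.62112 kPa, rounded to 4 dp:

449.6211 kPa


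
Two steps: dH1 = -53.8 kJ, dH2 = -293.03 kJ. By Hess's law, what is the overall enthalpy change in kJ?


Hess's law: enthalpy is a state function, so add the step enthalpies.
dH_total = dH1 + dH2 = -53.8 + (-293.03)
dH_total = -346.83 kJ:

-346.83 kJ


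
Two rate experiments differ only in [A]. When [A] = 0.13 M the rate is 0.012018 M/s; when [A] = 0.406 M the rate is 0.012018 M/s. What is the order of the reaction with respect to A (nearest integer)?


Rate is proportional to [A]^n, so rate2/rate1 = ([A]2/[A]1)^n. Take logs to solve for n.
rate2/rate1 = 0.012018 / 0.012018 = 1.0
[A]2/[A]1 = 0.406 / 0.13 = 3.1231
n = ln(1.0) / ln(3.1231) = 0.0
Nearest integer order:

0


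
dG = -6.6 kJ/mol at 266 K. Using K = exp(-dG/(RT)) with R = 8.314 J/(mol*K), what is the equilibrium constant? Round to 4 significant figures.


dG is in kJ/mol; multiply by 1000 to match R in J/(mol*K).
RT = 8.314 * 266 = 2211.524 J/mol
exponent = -dG*1000 / (RT) = -(-6.6*1000) / 2211.524 = 2.98436734
K = exp(2.98436734)
K = 19.773988, rounded to 4 significant figures:

19.77


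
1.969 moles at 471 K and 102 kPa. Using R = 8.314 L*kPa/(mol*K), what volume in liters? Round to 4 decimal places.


PV = nRT, solve for V = nRT / P.
nRT = 1.969 * 8.314 * 471 = 7710.3953
V = 7710.3953 / 102
V = 75.59211078 L, rounded to 4 dp:

75.5921 L


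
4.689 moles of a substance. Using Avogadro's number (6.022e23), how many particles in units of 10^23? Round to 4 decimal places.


N = n * NA, then divide by 1e23 for the requested units.
N / 1e23 = n * 6.022
N / 1e23 = 4.689 * 6.022
N / 1e23 = 28.237158, rounded to 4 dp:

28.2372


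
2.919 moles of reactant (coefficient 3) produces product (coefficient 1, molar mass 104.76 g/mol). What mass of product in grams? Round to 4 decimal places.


Use the coefficient ratio to convert reactant moles to product moles, then multiply by the product's molar mass.
moles_P = moles_R * (coeff_P / coeff_R) = 2.919 * (1/3) = 0.973
mass_P = moles_P * M_P = 0.973 * 104.76
mass_P = 101.93148 g, rounded to 4 dp:

101.9315 g


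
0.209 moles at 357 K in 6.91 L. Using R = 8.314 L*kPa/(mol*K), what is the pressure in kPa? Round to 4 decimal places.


PV = nRT, solve for P = nRT / V.
nRT = 0.209 * 8.314 * 357 = 620.3325
P = 620.3325 / 6.91
P = 89.77315485 kPa, rounded to 4 dp:

89.7732 kPa


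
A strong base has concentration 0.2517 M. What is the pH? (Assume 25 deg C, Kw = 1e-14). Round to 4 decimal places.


A strong base dissociates completely, so [OH-] equals the given concentration.
pOH = -log10([OH-]) = -log10(0.2517) = 0.599117
pH = 14 - pOH = 14 - 0.599117
pH = 13.400883, rounded to 4 dp:

13.4009


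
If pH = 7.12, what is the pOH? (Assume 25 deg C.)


At 25 deg C, pH + pOH = 14.
pOH = 14 - pH = 14 - 7.12
pOH = 6.88:

6.88


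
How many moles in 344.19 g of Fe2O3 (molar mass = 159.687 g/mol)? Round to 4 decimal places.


n = mass / M
n = 344.19 / 159.687
n = 2.15540401 mol, rounded to 4 dp:

2.1554 mol


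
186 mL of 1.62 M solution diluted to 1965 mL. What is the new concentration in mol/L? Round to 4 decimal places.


Dilution: M1*V1 = M2*V2, solve for M2.
M2 = M1*V1 / V2
M2 = 1.62 * 186 / 1965
M2 = 301.32 / 1965
M2 = 0.15334351 mol/L, rounded to 4 dp:

0.1533 mol/L


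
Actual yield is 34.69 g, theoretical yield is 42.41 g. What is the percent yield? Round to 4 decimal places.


% yield = 100 * actual / theoretical
% yield = 100 * 34.69 / 42.41
% yield = 81.79674605 %, rounded to 4 dp:

81.7967 %


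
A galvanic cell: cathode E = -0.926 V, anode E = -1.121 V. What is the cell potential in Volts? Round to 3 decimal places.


Standard cell potential: E_cell = E_cathode - E_anode.
E_cell = -0.926 - (-1.121)
E_cell = 0.195 V, rounded to 3 dp:

0.195 V


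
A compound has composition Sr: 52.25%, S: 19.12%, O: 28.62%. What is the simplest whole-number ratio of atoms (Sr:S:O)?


Assume 100 g of compound, divide each mass% by atomic mass to get moles, then normalize by the smallest to get a raw atom ratio.
Moles per 100 g: Sr: 52.25/87.62 = 0.5963, S: 19.12/32.065 = 0.5963, O: 28.62/15.999 = 1.7889
Raw ratio (divide by min = 0.5963): Sr: 1.0, S: 1.0, O: 3.0
Multiply by 1 to clear fractions: Sr: 1.0 ~= 1, S: 1.0 ~= 1, O: 3.0 ~= 3
Reduce by GCD to get the simplest whole-number ratio:

1:1:3


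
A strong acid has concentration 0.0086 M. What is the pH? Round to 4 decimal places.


A strong acid dissociates completely, so [H+] equals the given concentration.
pH = -log10([H+]) = -log10(0.0086)
pH = 2.06550155, rounded to 4 dp:

2.0655


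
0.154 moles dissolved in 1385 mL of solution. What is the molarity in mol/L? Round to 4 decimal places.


Convert volume to liters: V_L = V_mL / 1000.
V_L = 1385 / 1000 = 1.385 L
M = n / V_L = 0.154 / 1.385
M = 0.11119134 mol/L, rounded to 4 dp:

0.1112 mol/L


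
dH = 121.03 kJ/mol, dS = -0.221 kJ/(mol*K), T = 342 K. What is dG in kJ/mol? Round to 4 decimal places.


Gibbs: dG = dH - T*dS (consistent units, dS already in kJ/(mol*K)).
T*dS = 342 * -0.221 = -75.582
dG = 121.03 - (-75.582)
dG = 196.612 kJ/mol, rounded to 4 dp:

196.6120 kJ/mol


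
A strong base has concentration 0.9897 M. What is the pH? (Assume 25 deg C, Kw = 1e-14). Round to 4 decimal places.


A strong base dissociates completely, so [OH-] equals the given concentration.
pOH = -log10([OH-]) = -log10(0.9897) = 0.004496
pH = 14 - pOH = 14 - 0.004496
pH = 13.995504, rounded to 4 dp:

13.9955


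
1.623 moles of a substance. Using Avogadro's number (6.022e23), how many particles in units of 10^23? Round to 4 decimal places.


N = n * NA, then divide by 1e23 for the requested units.
N / 1e23 = n * 6.022
N / 1e23 = 1.623 * 6.022
N / 1e23 = 9.773706, rounded to 4 dp:

9.7737


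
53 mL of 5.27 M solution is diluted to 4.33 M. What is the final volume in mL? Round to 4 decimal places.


Dilution: M1*V1 = M2*V2, solve for V2.
V2 = M1*V1 / M2
V2 = 5.27 * 53 / 4.33
V2 = 279.31 / 4.33
V2 = 64.50577367 mL, rounded to 4 dp:

64.5058 mL


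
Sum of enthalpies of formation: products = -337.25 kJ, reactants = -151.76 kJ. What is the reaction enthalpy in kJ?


dH_rxn = sum(dH_f products) - sum(dH_f reactants)
dH_rxn = -337.25 - (-151.76)
dH_rxn = -185.49 kJ:

-185.49 kJ


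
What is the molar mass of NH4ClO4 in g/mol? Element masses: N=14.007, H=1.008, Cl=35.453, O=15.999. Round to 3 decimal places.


M = sum(count * atomic_mass) over atoms.
M = 1*14.007 + 4*1.008 + 1*35.453 + 4*15.999
M = 14.007 + 4.032 + 35.453 + 63.996
M = 117.488 g/mol, rounded to 3 dp:

117.488 g/mol


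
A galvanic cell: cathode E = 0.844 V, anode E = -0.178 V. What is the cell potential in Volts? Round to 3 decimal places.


Standard cell potential: E_cell = E_cathode - E_anode.
E_cell = 0.844 - (-0.178)
E_cell = 1.022 V, rounded to 3 dp:

1.022 V


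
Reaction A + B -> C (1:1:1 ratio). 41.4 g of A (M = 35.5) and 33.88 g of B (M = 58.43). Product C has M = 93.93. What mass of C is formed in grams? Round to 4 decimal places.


Find moles of each reactant; the smaller value is the limiting reagent in a 1:1:1 reaction, so moles_C equals moles of the limiter.
n_A = mass_A / M_A = 41.4 / 35.5 = 1.166197 mol
n_B = mass_B / M_B = 33.88 / 58.43 = 0.579839 mol
Limiting reagent: B (smaller), n_limiting = 0.579839 mol
mass_C = n_limiting * M_C = 0.579839 * 93.93
mass_C = 54.46427727 g, rounded to 4 dp:

54.4643 g


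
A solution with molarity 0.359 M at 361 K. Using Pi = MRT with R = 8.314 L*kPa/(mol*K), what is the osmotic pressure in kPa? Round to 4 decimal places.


Osmotic pressure (van't Hoff): Pi = M*R*T.
RT = 8.314 * 361 = 3001.354
Pi = 0.359 * 3001.354
Pi = 1077.486086 kPa, rounded to 4 dp:

1077.4861 kPa


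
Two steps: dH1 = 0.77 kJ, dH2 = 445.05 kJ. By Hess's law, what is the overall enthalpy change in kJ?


Hess's law: enthalpy is a state function, so add the step enthalpies.
dH_total = dH1 + dH2 = 0.77 + (445.05)
dH_total = 445.82 kJ:

445.82 kJ


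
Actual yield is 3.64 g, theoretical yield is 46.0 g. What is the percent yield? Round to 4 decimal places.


% yield = 100 * actual / theoretical
% yield = 100 * 3.64 / 46.0
% yield = 7.91304348 %, rounded to 4 dp:

7.9130 %


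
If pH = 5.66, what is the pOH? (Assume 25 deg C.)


At 25 deg C, pH + pOH = 14.
pOH = 14 - pH = 14 - 5.66
pOH = 8.34:

8.34


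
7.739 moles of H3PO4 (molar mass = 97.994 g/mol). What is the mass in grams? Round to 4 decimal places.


mass = n * M
mass = 7.739 * 97.994
mass = 758.375566 g, rounded to 4 dp:

758.3756 g


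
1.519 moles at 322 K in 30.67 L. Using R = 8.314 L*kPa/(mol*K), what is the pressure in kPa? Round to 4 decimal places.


PV = nRT, solve for P = nRT / V.
nRT = 1.519 * 8.314 * 322 = 4066.5271
P = 4066.5271 / 30.67
P = 132.58973264 kPa, rounded to 4 dp:

132.5897 kPa


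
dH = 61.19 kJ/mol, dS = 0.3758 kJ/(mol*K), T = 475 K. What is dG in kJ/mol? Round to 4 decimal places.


Gibbs: dG = dH - T*dS (consistent units, dS already in kJ/(mol*K)).
T*dS = 475 * 0.3758 = 178.505
dG = 61.19 - (178.505)
dG = -117.315 kJ/mol, rounded to 4 dp:

-117.3150 kJ/mol


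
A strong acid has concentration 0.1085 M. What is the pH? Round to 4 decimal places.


A strong acid dissociates completely, so [H+] equals the given concentration.
pH = -log10([H+]) = -log10(0.1085)
pH = 0.96457026, rounded to 4 dp:

0.9646


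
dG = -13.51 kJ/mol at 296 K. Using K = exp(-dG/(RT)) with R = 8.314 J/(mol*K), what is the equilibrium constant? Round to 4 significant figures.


dG is in kJ/mol; multiply by 1000 to match R in J/(mol*K).
RT = 8.314 * 296 = 2460.944 J/mol
exponent = -dG*1000 / (RT) = -(-13.51*1000) / 2460.944 = 5.48976328
K = exp(5.48976328)
K = 242.19987, rounded to 4 significant figures:

242.2


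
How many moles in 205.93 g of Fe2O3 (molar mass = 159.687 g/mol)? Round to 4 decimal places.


n = mass / M
n = 205.93 / 159.687
n = 1.28958525 mol, rounded to 4 dp:

1.2896 mol


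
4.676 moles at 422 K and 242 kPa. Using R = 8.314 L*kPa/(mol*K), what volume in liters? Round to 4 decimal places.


PV = nRT, solve for V = nRT / P.
nRT = 4.676 * 8.314 * 422 = 16405.7834
V = 16405.7834 / 242
V = 67.79249339 L, rounded to 4 dp:

67.7925 L


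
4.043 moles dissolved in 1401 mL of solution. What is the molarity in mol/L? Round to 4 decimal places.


Convert volume to liters: V_L = V_mL / 1000.
V_L = 1401 / 1000 = 1.401 L
M = n / V_L = 4.043 / 1.401
M = 2.88579586 mol/L, rounded to 4 dp:

2.8858 mol/L


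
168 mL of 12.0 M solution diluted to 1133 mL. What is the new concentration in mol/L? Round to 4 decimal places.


Dilution: M1*V1 = M2*V2, solve for M2.
M2 = M1*V1 / V2
M2 = 12.0 * 168 / 1133
M2 = 2016.0 / 1133
M2 = 1.77934687 mol/L, rounded to 4 dp:

1.7793 mol/L


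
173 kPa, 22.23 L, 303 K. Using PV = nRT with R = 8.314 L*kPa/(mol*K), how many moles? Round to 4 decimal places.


PV = nRT, solve for n = PV / (RT).
PV = 173 * 22.23 = 3845.79
RT = 8.314 * 303 = 2519.142
n = 3845.79 / 2519.142
n = 1.52662692 mol, rounded to 4 dp:

1.5266 mol


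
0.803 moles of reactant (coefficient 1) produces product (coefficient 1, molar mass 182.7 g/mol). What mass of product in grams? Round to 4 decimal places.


Use the coefficient ratio to convert reactant moles to product moles, then multiply by the product's molar mass.
moles_P = moles_R * (coeff_P / coeff_R) = 0.803 * (1/1) = 0.803
mass_P = moles_P * M_P = 0.803 * 182.7
mass_P = 146.7081 g, rounded to 4 dp:

146.7081 g


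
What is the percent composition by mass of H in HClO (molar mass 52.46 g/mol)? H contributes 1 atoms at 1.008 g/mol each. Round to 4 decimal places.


pct = 100 * (n_elem * M_elem) / M_total
mass_contribution = 1 * 1.008 = 1.008 g/mol
pct = 100 * 1.008 / 52.46
pct = 1.92146397 %, rounded to 4 dp:

1.9215 %


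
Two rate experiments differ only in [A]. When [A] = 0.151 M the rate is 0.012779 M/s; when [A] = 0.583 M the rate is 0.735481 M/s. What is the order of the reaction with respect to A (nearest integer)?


Rate is proportional to [A]^n, so rate2/rate1 = ([A]2/[A]1)^n. Take logs to solve for n.
rate2/rate1 = 0.735481 / 0.012779 = 57.5539
[A]2/[A]1 = 0.583 / 0.151 = 3.8609
n = ln(57.5539) / ln(3.8609) = 3.0
Nearest integer order:

3


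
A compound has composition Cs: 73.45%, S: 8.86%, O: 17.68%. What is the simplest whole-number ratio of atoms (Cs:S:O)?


Assume 100 g of compound, divide each mass% by atomic mass to get moles, then normalize by the smallest to get a raw atom ratio.
Moles per 100 g: Cs: 73.45/132.905 = 0.5527, S: 8.86/32.065 = 0.2763, O: 17.68/15.999 = 1.1051
Raw ratio (divide by min = 0.2763): Cs: 2.0, S: 1.0, O: 3.999
Multiply by 1 to clear fractions: Cs: 2.0 ~= 2, S: 1.0 ~= 1, O: 3.999 ~= 4
Reduce by GCD to get the simplest whole-number ratio:

2:1:4


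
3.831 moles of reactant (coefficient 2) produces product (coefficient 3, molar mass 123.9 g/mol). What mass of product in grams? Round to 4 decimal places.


Use the coefficient ratio to convert reactant moles to product moles, then multiply by the product's molar mass.
moles_P = moles_R * (coeff_P / coeff_R) = 3.831 * (3/2) = 5.7465
mass_P = moles_P * M_P = 5.7465 * 123.9
mass_P = 711.99135 g, rounded to 4 dp:

711.9914 g


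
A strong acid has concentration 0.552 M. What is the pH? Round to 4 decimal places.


A strong acid dissociates completely, so [H+] equals the given concentration.
pH = -log10([H+]) = -log10(0.552)
pH = 0.25806092, rounded to 4 dp:

0.2581


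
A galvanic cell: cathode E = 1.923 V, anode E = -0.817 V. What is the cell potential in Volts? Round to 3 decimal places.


Standard cell potential: E_cell = E_cathode - E_anode.
E_cell = 1.923 - (-0.817)
E_cell = 2.74 V, rounded to 3 dp:

2.740 V


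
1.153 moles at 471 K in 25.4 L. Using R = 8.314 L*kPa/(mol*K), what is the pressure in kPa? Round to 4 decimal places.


PV = nRT, solve for P = nRT / V.
nRT = 1.153 * 8.314 * 471 = 4515.0258
P = 4515.0258 / 25.4
P = 177.75692126 kPa, rounded to 4 dp:

177.7569 kPa


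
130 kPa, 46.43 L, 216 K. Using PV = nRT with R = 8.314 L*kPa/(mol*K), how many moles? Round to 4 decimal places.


PV = nRT, solve for n = PV / (RT).
PV = 130 * 46.43 = 6035.9
RT = 8.314 * 216 = 1795.824
n = 6035.9 / 1795.824
n = 3.36107547 mol, rounded to 4 dp:

3.3611 mol


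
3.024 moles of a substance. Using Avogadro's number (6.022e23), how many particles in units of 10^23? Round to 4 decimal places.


N = n * NA, then divide by 1e23 for the requested units.
N / 1e23 = n * 6.022
N / 1e23 = 3.024 * 6.022
N / 1e23 = 18.210528, rounded to 4 dp:

18.2105


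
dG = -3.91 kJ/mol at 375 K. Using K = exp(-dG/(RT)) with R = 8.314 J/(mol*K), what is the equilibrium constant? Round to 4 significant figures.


dG is in kJ/mol; multiply by 1000 to match R in J/(mol*K).
RT = 8.314 * 375 = 3117.75 J/mol
exponent = -dG*1000 / (RT) = -(-3.91*1000) / 3117.75 = 1.25410953
K = exp(1.25410953)
K = 3.5047161, rounded to 4 significant figures:

3.505


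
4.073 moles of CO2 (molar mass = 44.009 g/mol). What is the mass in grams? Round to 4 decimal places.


mass = n * M
mass = 4.073 * 44.009
mass = 179.248657 g, rounded to 4 dp:

179.2487 g


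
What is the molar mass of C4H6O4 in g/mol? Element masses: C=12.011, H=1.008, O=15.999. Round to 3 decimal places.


M = sum(count * atomic_mass) over atoms.
M = 4*12.011 + 6*1.008 + 4*15.999
M = 48.044 + 6.048 + 63.996
M = 118.088 g/mol, rounded to 3 dp:

118.088 g/mol


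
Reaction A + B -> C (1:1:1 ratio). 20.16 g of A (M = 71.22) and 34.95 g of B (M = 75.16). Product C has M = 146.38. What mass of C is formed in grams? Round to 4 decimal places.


Find moles of each reactant; the smaller value is the limiting reagent in a 1:1:1 reaction, so moles_C equals moles of the limiter.
n_A = mass_A / M_A = 20.16 / 71.22 = 0.283067 mol
n_B = mass_B / M_B = 34.95 / 75.16 = 0.465008 mol
Limiting reagent: A (smaller), n_limiting = 0.283067 mol
mass_C = n_limiting * M_C = 0.283067 * 146.38
mass_C = 41.43534746 g, rounded to 4 dp:

41.4353 g


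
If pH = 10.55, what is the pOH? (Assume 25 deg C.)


At 25 deg C, pH + pOH = 14.
pOH = 14 - pH = 14 - 10.55
pOH = 3.45:

3.45


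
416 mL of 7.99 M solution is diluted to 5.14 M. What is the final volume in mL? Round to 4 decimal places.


Dilution: M1*V1 = M2*V2, solve for V2.
V2 = M1*V1 / M2
V2 = 7.99 * 416 / 5.14
V2 = 3323.84 / 5.14
V2 = 646.6614786 mL, rounded to 4 dp:

646.6615 mL


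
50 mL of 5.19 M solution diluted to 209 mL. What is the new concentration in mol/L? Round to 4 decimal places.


Dilution: M1*V1 = M2*V2, solve for M2.
M2 = M1*V1 / V2
M2 = 5.19 * 50 / 209
M2 = 259.5 / 209
M2 = 1.24162679 mol/L, rounded to 4 dp:

1.2416 mol/L


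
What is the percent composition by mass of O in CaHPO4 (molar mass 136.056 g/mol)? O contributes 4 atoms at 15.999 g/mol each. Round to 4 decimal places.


pct = 100 * (n_elem * M_elem) / M_total
mass_contribution = 4 * 15.999 = 63.996 g/mol
pct = 100 * 63.996 / 136.056
pct = 47.03651438 %, rounded to 4 dp:

47.0365 %


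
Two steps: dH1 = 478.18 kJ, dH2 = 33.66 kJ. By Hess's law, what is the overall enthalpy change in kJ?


Hess's law: enthalpy is a state function, so add the step enthalpies.
dH_total = dH1 + dH2 = 478.18 + (33.66)
dH_total = 511.84 kJ:

511.84 kJ


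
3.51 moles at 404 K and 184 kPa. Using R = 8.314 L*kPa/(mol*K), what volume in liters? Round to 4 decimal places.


PV = nRT, solve for V = nRT / P.
nRT = 3.51 * 8.314 * 404 = 11789.5846
V = 11789.5846 / 184
V = 64.07382935 L, rounded to 4 dp:

64.0738 L


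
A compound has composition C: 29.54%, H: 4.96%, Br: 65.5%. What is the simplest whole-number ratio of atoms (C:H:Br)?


Assume 100 g of compound, divide each mass% by atomic mass to get moles, then normalize by the smallest to get a raw atom ratio.
Moles per 100 g: C: 29.54/12.011 = 2.4594, H: 4.96/1.008 = 4.9206, Br: 65.5/79.904 = 0.8197
Raw ratio (divide by min = 0.8197): C: 3.0, H: 6.003, Br: 1.0
Multiply by 1 to clear fractions: C: 3.0 ~= 3, H: 6.003 ~= 6, Br: 1.0 ~= 1
Reduce by GCD to get the simplest whole-number ratio:

3:6:1


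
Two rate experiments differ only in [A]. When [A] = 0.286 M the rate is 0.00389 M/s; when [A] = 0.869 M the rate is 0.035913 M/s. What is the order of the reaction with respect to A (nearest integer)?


Rate is proportional to [A]^n, so rate2/rate1 = ([A]2/[A]1)^n. Take logs to solve for n.
rate2/rate1 = 0.035913 / 0.00389 = 9.2321
[A]2/[A]1 = 0.869 / 0.286 = 3.0385
n = ln(9.2321) / ln(3.0385) = 2.0
Nearest integer order:

2


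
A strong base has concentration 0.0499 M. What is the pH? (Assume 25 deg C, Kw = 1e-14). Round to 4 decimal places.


A strong base dissociates completely, so [OH-] equals the given concentration.
pOH = -log10([OH-]) = -log10(0.0499) = 1.301899
pH = 14 - pOH = 14 - 1.301899
pH = 12.698101, rounded to 4 dp:

12.6981


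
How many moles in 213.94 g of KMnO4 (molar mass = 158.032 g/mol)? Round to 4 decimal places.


n = mass / M
n = 213.94 / 158.032
n = 1.35377645 mol, rounded to 4 dp:

1.3538 mol


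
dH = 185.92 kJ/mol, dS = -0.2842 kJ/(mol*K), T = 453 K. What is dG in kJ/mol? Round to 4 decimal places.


Gibbs: dG = dH - T*dS (consistent units, dS already in kJ/(mol*K)).
T*dS = 453 * -0.2842 = -128.7426
dG = 185.92 - (-128.7426)
dG = 314.6626 kJ/mol, rounded to 4 dp:

314.6626 kJ/mol


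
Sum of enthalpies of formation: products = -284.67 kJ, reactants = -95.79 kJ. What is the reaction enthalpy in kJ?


dH_rxn = sum(dH_f products) - sum(dH_f reactants)
dH_rxn = -284.67 - (-95.79)
dH_rxn = -188.88 kJ:

-188.88 kJ


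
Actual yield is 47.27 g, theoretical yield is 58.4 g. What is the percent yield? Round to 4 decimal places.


% yield = 100 * actual / theoretical
% yield = 100 * 47.27 / 58.4
% yield = 80.94178082 %, rounded to 4 dp:

80.9418 %


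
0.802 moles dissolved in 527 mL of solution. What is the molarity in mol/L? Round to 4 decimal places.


Convert volume to liters: V_L = V_mL / 1000.
V_L = 527 / 1000 = 0.527 L
M = n / V_L = 0.802 / 0.527
M = 1.52182163 mol/L, rounded to 4 dp:

1.5218 mol/L


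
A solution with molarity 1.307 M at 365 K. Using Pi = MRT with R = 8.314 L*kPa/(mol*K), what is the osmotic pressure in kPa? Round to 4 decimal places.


Osmotic pressure (van't Hoff): Pi = M*R*T.
RT = 8.314 * 365 = 3034.61
Pi = 1.307 * 3034.61
Pi = 3966.23527 kPa, rounded to 4 dp:

3966.2353 kPa


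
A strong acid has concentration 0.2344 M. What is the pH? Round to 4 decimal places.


A strong acid dissociates completely, so [H+] equals the given concentration.
pH = -log10([H+]) = -log10(0.2344)
pH = 0.63004239, rounded to 4 dp:

0.6300


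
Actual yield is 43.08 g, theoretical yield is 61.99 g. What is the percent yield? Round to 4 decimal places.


% yield = 100 * actual / theoretical
% yield = 100 * 43.08 / 61.99
% yield = 69.49507985 %, rounded to 4 dp:

69.4951 %


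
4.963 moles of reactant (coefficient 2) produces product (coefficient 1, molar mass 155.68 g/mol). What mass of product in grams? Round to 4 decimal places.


Use the coefficient ratio to convert reactant moles to product moles, then multiply by the product's molar mass.
moles_P = moles_R * (coeff_P / coeff_R) = 4.963 * (1/2) = 2.4815
mass_P = moles_P * M_P = 2.4815 * 155.68
mass_P = 386.31992 g, rounded to 4 dp:

386.3199 g


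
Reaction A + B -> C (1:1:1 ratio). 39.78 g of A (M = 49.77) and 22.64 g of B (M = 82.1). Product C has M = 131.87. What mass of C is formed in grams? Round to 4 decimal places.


Find moles of each reactant; the smaller value is the limiting reagent in a 1:1:1 reaction, so moles_C equals moles of the limiter.
n_A = mass_A / M_A = 39.78 / 49.77 = 0.799277 mol
n_B = mass_B / M_B = 22.64 / 82.1 = 0.275761 mol
Limiting reagent: B (smaller), n_limiting = 0.275761 mol
mass_C = n_limiting * M_C = 0.275761 * 131.87
mass_C = 36.36460307 g, rounded to 4 dp:

36.3646 g


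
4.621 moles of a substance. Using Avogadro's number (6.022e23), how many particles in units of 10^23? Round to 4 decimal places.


N = n * NA, then divide by 1e23 for the requested units.
N / 1e23 = n * 6.022
N / 1e23 = 4.621 * 6.022
N / 1e23 = 27.827662, rounded to 4 dp:

27.8277


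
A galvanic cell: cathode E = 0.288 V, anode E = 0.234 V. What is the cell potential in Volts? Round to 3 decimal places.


Standard cell potential: E_cell = E_cathode - E_anode.
E_cell = 0.288 - (0.234)
E_cell = 0.054 V, rounded to 3 dp:

0.054 V


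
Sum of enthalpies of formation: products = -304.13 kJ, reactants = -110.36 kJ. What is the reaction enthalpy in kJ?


dH_rxn = sum(dH_f products) - sum(dH_f reactants)
dH_rxn = -304.13 - (-110.36)
dH_rxn = -193.77 kJ:

-193.77 kJ


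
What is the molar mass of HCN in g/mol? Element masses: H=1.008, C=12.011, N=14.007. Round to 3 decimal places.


M = sum(count * atomic_mass) over atoms.
M = 1*1.008 + 1*12.011 + 1*14.007
M = 1.008 + 12.011 + 14.007
M = 27.026 g/mol, rounded to 3 dp:

27.026 g/mol


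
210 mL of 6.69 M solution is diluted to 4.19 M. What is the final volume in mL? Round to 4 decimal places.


Dilution: M1*V1 = M2*V2, solve for V2.
V2 = M1*V1 / M2
V2 = 6.69 * 210 / 4.19
V2 = 1404.9 / 4.19
V2 = 335.29832936 mL, rounded to 4 dp:

335.2983 mL


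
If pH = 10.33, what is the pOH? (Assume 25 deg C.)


At 25 deg C, pH + pOH = 14.
pOH = 14 - pH = 14 - 10.33
pOH = 3.67:

3.67


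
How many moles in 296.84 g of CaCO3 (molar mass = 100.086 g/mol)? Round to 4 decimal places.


n = mass / M
n = 296.84 / 100.086
n = 2.96584937 mol, rounded to 4 dp:

2.9658 mol


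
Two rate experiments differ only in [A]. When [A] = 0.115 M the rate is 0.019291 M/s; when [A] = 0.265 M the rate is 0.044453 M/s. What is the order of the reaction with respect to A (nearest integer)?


Rate is proportional to [A]^n, so rate2/rate1 = ([A]2/[A]1)^n. Take logs to solve for n.
rate2/rate1 = 0.044453 / 0.019291 = 2.3043
[A]2/[A]1 = 0.265 / 0.115 = 2.3043
n = ln(2.3043) / ln(2.3043) = 1.0
Nearest integer order:

1


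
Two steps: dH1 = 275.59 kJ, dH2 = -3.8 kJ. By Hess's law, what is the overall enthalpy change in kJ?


Hess's law: enthalpy is a state function, so add the step enthalpies.
dH_total = dH1 + dH2 = 275.59 + (-3.8)
dH_total = 271.79 kJ:

271.79 kJ


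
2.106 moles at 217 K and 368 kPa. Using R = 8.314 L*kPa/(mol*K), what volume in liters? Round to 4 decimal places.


PV = nRT, solve for V = nRT / P.
nRT = 2.106 * 8.314 * 217 = 3799.5146
V = 3799.5146 / 368
V = 10.32476793 L, rounded to 4 dp:

10.3248 L


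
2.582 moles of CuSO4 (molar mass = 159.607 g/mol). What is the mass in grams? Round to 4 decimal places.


mass = n * M
mass = 2.582 * 159.607
mass = 412.105274 g, rounded to 4 dp:

412.1053 g


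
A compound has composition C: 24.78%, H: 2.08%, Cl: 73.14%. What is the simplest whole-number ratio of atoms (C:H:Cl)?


Assume 100 g of compound, divide each mass% by atomic mass to get moles, then normalize by the smallest to get a raw atom ratio.
Moles per 100 g: C: 24.78/12.011 = 2.0631, H: 2.08/1.008 = 2.0635, Cl: 73.14/35.453 = 2.063
Raw ratio (divide by min = 2.063): C: 1.0, H: 1.0, Cl: 1.0
Multiply by 1 to clear fractions: C: 1.0 ~= 1, H: 1.0 ~= 1, Cl: 1.0 ~= 1
Reduce by GCD to get the simplest whole-number ratio:

1:1:1


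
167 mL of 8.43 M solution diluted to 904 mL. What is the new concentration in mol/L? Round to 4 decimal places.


Dilution: M1*V1 = M2*V2, solve for M2.
M2 = M1*V1 / V2
M2 = 8.43 * 167 / 904
M2 = 1407.81 / 904
M2 = 1.55731195 mol/L, rounded to 4 dp:

1.5573 mol/L


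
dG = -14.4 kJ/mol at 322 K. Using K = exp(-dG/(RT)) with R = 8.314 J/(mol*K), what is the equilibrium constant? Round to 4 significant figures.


dG is in kJ/mol; multiply by 1000 to match R in J/(mol*K).
RT = 8.314 * 322 = 2677.108 J/mol
exponent = -dG*1000 / (RT) = -(-14.4*1000) / 2677.108 = 5.37893877
K = exp(5.37893877)
K = 216.79209, rounded to 4 significant figures:

216.8


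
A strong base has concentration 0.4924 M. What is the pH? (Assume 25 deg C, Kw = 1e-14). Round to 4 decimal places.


A strong base dissociates completely, so [OH-] equals the given concentration.
pOH = -log10([OH-]) = -log10(0.4924) = 0.307682
pH = 14 - pOH = 14 - 0.307682
pH = 13.692318, rounded to 4 dp:

13.6923


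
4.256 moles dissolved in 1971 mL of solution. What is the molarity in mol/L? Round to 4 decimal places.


Convert volume to liters: V_L = V_mL / 1000.
V_L = 1971 / 1000 = 1.971 L
M = n / V_L = 4.256 / 1.971
M = 2.15930999 mol/L, rounded to 4 dp:

2.1593 mol/L


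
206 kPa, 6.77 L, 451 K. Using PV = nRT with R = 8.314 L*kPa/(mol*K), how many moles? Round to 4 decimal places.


PV = nRT, solve for n = PV / (RT).
PV = 206 * 6.77 = 1394.62
RT = 8.314 * 451 = 3749.614
n = 1394.62 / 3749.614
n = 0.37193695 mol, rounded to 4 dp:

0.3719 mol


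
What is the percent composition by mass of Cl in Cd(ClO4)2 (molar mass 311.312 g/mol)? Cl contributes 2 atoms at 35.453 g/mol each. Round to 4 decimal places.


pct = 100 * (n_elem * M_elem) / M_total
mass_contribution = 2 * 35.453 = 70.906 g/mol
pct = 100 * 70.906 / 311.312
pct = 22.77650717 %, rounded to 4 dp:

22.7765 %


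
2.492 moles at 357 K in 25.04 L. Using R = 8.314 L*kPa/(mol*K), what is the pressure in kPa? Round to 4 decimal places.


PV = nRT, solve for P = nRT / V.
nRT = 2.492 * 8.314 * 357 = 7396.5002
P = 7396.5002 / 25.04
P = 295.38738818 kPa, rounded to 4 dp:

295.3874 kPa


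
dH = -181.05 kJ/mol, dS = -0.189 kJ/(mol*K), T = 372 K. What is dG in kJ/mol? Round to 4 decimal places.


Gibbs: dG = dH - T*dS (consistent units, dS already in kJ/(mol*K)).
T*dS = 372 * -0.189 = -70.308
dG = -181.05 - (-70.308)
dG = -110.742 kJ/mol, rounded to 4 dp:

-110.7420 kJ/mol


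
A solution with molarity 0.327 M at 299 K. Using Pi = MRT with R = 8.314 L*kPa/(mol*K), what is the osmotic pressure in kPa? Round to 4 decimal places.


Osmotic pressure (van't Hoff): Pi = M*R*T.
RT = 8.314 * 299 = 2485.886
Pi = 0.327 * 2485.886
Pi = 812.884722 kPa, rounded to 4 dp:

812.8847 kPa


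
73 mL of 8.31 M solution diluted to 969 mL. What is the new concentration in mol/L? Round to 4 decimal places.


Dilution: M1*V1 = M2*V2, solve for M2.
M2 = M1*V1 / V2
M2 = 8.31 * 73 / 969
M2 = 606.63 / 969
M2 = 0.62603715 mol/L, rounded to 4 dp:

0.6260 mol/L


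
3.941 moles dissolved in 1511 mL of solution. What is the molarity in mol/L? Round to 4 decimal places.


Convert volume to liters: V_L = V_mL / 1000.
V_L = 1511 / 1000 = 1.511 L
M = n / V_L = 3.941 / 1.511
M = 2.60820649 mol/L, rounded to 4 dp:

2.6082 mol/L


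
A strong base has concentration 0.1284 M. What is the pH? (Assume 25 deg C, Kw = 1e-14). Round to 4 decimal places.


A strong base dissociates completely, so [OH-] equals the given concentration.
pOH = -log10([OH-]) = -log10(0.1284) = 0.891435
pH = 14 - pOH = 14 - 0.891435
pH = 13.108565, rounded to 4 dp:

13.1086


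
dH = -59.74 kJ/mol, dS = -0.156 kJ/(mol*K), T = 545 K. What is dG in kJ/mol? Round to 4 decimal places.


Gibbs: dG = dH - T*dS (consistent units, dS already in kJ/(mol*K)).
T*dS = 545 * -0.156 = -85.02
dG = -59.74 - (-85.02)
dG = 25.28 kJ/mol, rounded to 4 dp:

25.2800 kJ/mol


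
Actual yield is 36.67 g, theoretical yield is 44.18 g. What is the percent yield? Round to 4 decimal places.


% yield = 100 * actual / theoretical
% yield = 100 * 36.67 / 44.18
% yield = 83.00135808 %, rounded to 4 dp:

83.0014 %


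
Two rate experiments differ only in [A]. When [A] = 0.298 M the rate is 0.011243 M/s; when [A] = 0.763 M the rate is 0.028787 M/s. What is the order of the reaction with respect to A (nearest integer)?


Rate is proportional to [A]^n, so rate2/rate1 = ([A]2/[A]1)^n. Take logs to solve for n.
rate2/rate1 = 0.028787 / 0.011243 = 2.5604
[A]2/[A]1 = 0.763 / 0.298 = 2.5604
n = ln(2.5604) / ln(2.5604) = 1.0
Nearest integer order:

1


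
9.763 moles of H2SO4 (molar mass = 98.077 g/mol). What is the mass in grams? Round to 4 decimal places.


mass = n * M
mass = 9.763 * 98.077
mass = 957.525751 g, rounded to 4 dp:

957.5258 g


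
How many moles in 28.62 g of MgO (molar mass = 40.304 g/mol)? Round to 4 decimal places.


n = mass / M
n = 28.62 / 40.304
n = 0.71010322 mol, rounded to 4 dp:

0.7101 mol


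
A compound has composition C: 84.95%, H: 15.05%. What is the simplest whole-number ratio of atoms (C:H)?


Assume 100 g of compound, divide each mass% by atomic mass to get moles, then normalize by the smallest to get a raw atom ratio.
Moles per 100 g: C: 84.95/12.011 = 7.0727, H: 15.05/1.008 = 14.9306
Raw ratio (divide by min = 7.0727): C: 1.0, H: 2.111
Multiply by 9 to clear fractions: C: 9.0 ~= 9, H: 18.999 ~= 19
Reduce by GCD to get the simplest whole-number ratio:

9:19


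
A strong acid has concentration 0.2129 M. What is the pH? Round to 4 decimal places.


A strong acid dissociates completely, so [H+] equals the given concentration.
pH = -log10([H+]) = -log10(0.2129)
pH = 0.67182434, rounded to 4 dp:

0.6718


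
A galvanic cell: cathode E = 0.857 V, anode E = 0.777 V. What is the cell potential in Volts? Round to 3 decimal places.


Standard cell potential: E_cell = E_cathode - E_anode.
E_cell = 0.857 - (0.777)
E_cell = 0.08 V, rounded to 3 dp:

0.080 V


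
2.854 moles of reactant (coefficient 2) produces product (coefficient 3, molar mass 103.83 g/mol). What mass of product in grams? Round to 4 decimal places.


Use the coefficient ratio to convert reactant moles to product moles, then multiply by the product's molar mass.
moles_P = moles_R * (coeff_P / coeff_R) = 2.854 * (3/2) = 4.281
mass_P = moles_P * M_P = 4.281 * 103.83
mass_P = 444.49623 g, rounded to 4 dp:

444.4962 g


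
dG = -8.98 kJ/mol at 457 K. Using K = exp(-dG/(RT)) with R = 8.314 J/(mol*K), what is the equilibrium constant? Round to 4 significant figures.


dG is in kJ/mol; multiply by 1000 to match R in J/(mol*K).
RT = 8.314 * 457 = 3799.498 J/mol
exponent = -dG*1000 / (RT) = -(-8.98*1000) / 3799.498 = 2.36347012
K = exp(2.36347012)
K = 10.627767, rounded to 4 significant figures:

10.63
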